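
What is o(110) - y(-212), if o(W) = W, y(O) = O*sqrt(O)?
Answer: 110 + 424*I*sqrt(53) ≈ 110.0 + 3086.8*I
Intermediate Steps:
y(O) = O**(3/2)
o(110) - y(-212) = 110 - (-212)**(3/2) = 110 - (-424)*I*sqrt(53) = 110 + 424*I*sqrt(53)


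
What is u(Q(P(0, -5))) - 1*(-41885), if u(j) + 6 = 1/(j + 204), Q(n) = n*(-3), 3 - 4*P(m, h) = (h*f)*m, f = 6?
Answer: 33796357/807 ≈ 41879.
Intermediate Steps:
P(m, h) = 3/4 - 3*h*m/2 (P(m, h) = 3/4 - h*6*m/4 = 3/4 - 6*h*m/4 = 3/4 - 3*h*m/2)
Q(n) = -3*n
u(j) = -6 + 1/(204 + j) (u(j) = -6 + 1/(j + 204) = -6 + 1/(204 + j))
u(Q(P(0, -5))) - 1*(-41885) = (-1223 - (-18)*(3/4 - 3/2*(-5)*0))/(204 - 3*(3/4 - 3/2*(-5)*0)) - 1*(-41885) = (-1223 - (-18)*(3/4 + 0))/(204 - 3*(3/4 + 0)) + 41885 = (-1223 - (-18)*3/4)/(204 - 3*3/4) + 41885 = (-1223 - 6*(-9/4))/(204 - 9/4) + 41885 = (-1223 + 27/2)/(807/4) + 41885 = (4/807)*(-2419/2) + 41885 = -4838/807 + 41885 = 33796357/807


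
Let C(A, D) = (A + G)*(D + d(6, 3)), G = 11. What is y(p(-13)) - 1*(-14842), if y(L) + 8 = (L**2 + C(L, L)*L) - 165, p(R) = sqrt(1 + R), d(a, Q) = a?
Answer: 14453 + 108*I*sqrt(3) ≈ 14453.0 + 187.06*I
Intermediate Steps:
C(A, D) = (6 + D)*(11 + A) (C(A, D) = (A + 11)*(D + 6) = (11 + A)*(6 + D) = (6 + D)*(11 + A))
y(L) = -173 + L**2 + L*(66 + L**2 + 17*L) (y(L) = -8 + ((L**2 + (66 + 6*L + 11*L + L*L)*L) - 165) = -8 + ((L**2 + (66 + 6*L + 11*L + L**2)*L) - 165) = -8 + ((L**2 + (66 + L**2 + 17*L)*L) - 165) = -8 + ((L**2 + L*(66 + L**2 + 17*L)) - 165) = -8 + (-165 + L**2 + L*(66 + L**2 + 17*L)) = -173 + L**2 + L*(66 + L**2 + 17*L))
y(p(-13)) - 1*(-14842) = (-173 + (sqrt(1 - 13))**3 + 18*(sqrt(1 - 13))**2 + 66*sqrt(1 - 13)) - 1*(-14842) = (-173 + (sqrt(-12))**3 + 18*(sqrt(-12))**2 + 66*sqrt(-12)) + 14842 = (-173 + (2*I*sqrt(3))**3 + 18*(2*I*sqrt(3))**2 + 66*(2*I*sqrt(3))) + 14842 = (-173 - 24*I*sqrt(3) + 18*(-12) + 132*I*sqrt(3)) + 14842 = (-173 - 24*I*sqrt(3) - 216 + 132*I*sqrt(3)) + 14842 = (-389 + 108*I*sqrt(3)) + 14842 = 14453 + 108*I*sqrt(3)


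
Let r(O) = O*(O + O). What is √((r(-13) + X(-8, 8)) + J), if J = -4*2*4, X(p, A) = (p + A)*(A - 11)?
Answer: 3*√34 ≈ 17.493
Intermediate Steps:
X(p, A) = (-11 + A)*(A + p) (X(p, A) = (A + p)*(-11 + A) = (-11 + A)*(A + p))
J = -32 (J = -8*4 = -32)
r(O) = 2*O² (r(O) = O*(2*O) = 2*O²)
√((r(-13) + X(-8, 8)) + J) = √((2*(-13)² + (8² - 11*8 - 11*(-8) + 8*(-8))) - 32) = √((2*169 + (64 - 88 + 88 - 64)) - 32) = √((338 + 0) - 32) = √(338 - 32) = √306 = 3*√34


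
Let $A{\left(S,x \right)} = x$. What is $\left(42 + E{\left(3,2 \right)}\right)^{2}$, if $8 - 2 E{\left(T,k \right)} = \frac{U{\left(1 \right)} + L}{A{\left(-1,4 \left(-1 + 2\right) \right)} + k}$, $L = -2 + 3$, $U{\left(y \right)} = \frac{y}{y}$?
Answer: $\frac{75625}{36} \approx 2100.7$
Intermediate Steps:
$U{\left(y \right)} = 1$
$L = 1$
$E{\left(T,k \right)} = 4 - \frac{1}{4 + k}$ ($E{\left(T,k \right)} = 4 - \frac{\left(1 + 1\right) \frac{1}{4 \left(-1 + 2\right) + k}}{2} = 4 - \frac{2 \frac{1}{4 \cdot 1 + k}}{2} = 4 - \frac{2 \frac{1}{4 + k}}{2} = 4 - \frac{1}{4 + k}$)
$\left(42 + E{\left(3,2 \right)}\right)^{2} = \left(42 + \frac{15 + 4 \cdot 2}{4 + 2}\right)^{2} = \left(42 + \frac{15 + 8}{6}\right)^{2} = \left(42 + \frac{1}{6} \cdot 23\right)^{2} = \left(42 + \frac{23}{6}\right)^{2} = \left(\frac{275}{6}\right)^{2} = \frac{75625}{36}$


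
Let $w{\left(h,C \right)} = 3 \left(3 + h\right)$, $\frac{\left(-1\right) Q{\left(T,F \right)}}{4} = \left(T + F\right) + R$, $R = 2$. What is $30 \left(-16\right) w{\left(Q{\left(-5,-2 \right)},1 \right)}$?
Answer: $-33120$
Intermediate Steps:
$Q{\left(T,F \right)} = -8 - 4 F - 4 T$ ($Q{\left(T,F \right)} = - 4 \left(\left(T + F\right) + 2\right) = - 4 \left(\left(F + T\right) + 2\right) = - 4 \left(2 + F + T\right) = -8 - 4 F - 4 T$)
$w{\left(h,C \right)} = 9 + 3 h$
$30 \left(-16\right) w{\left(Q{\left(-5,-2 \right)},1 \right)} = 30 \left(-16\right) \left(9 + 3 \left(-8 - -8 - -20\right)\right) = - 480 \left(9 + 3 \left(-8 + 8 + 20\right)\right) = - 480 \left(9 + 3 \cdot 20\right) = - 480 \left(9 + 60\right) = \left(-480\right) 69 = -33120$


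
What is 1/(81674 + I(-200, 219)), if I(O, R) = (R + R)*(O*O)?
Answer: 1/17601674 ≈ 5.6813e-8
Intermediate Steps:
I(O, R) = 2*R*O² (I(O, R) = (2*R)*O² = 2*R*O²)
1/(81674 + I(-200, 219)) = 1/(81674 + 2*219*(-200)²) = 1/(81674 + 2*219*40000) = 1/(81674 + 17520000) = 1/17601674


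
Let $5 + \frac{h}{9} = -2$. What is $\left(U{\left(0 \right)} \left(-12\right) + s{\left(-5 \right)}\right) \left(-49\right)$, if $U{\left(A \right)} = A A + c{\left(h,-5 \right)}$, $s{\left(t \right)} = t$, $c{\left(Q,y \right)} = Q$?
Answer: $-36799$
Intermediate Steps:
$h = -63$ ($h = -45 + 9 \left(-2\right) = -45 - 18 = -63$)
$U{\left(A \right)} = -63 + A^{2}$ ($U{\left(A \right)} = A A - 63 = A^{2} - 63 = -63 + A^{2}$)
$\left(U{\left(0 \right)} \left(-12\right) + s{\left(-5 \right)}\right) \left(-49\right) = \left(\left(-63 + 0^{2}\right) \left(-12\right) - 5\right) \left(-49\right) = \left(\left(-63 + 0\right) \left(-12\right) - 5\right) \left(-49\right) = \left(\left(-63\right) \left(-12\right) - 5\right) \left(-49\right) = \left(756 - 5\right) \left(-49\right) = 751 \left(-49\right) = -36799$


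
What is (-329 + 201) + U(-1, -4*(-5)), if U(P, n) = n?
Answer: -108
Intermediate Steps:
(-329 + 201) + U(-1, -4*(-5)) = (-329 + 201) - 4*(-5) = -128 + 20 = -108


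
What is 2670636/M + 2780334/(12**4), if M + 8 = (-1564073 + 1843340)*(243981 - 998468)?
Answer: 32545864000765459/242730225834624 ≈ 134.08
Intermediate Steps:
M = -210703321037 (M = -8 + (-1564073 + 1843340)*(243981 - 998468) = -8 + 279267*(-754487) = -8 - 210703321029 = -210703321037)
2670636/M + 2780334/(12**4) = 2670636/(-210703321037) + 2780334/(12**4) = 2670636*(-1/210703321037) + 2780334/20736 = -2670636/210703321037 + 2780334*(1/20736) = -2670636/210703321037 + 154463/1152 = 32545864000765459/242730225834624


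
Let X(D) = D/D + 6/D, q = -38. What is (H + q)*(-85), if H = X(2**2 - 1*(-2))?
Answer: 3060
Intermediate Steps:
X(D) = 1 + 6/D
H = 2 (H = (6 + (2**2 - 1*(-2)))/(2**2 - 1*(-2)) = (6 + (4 + 2))/(4 + 2) = (6 + 6)/6 = (1/6)*12 = 2)
(H + q)*(-85) = (2 - 38)*(-85) = -36*(-85) = 3060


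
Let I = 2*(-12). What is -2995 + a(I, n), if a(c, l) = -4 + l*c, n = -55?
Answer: -1679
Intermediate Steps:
I = -24
a(c, l) = -4 + c*l
-2995 + a(I, n) = -2995 + (-4 - 24*(-55)) = -2995 + (-4 + 1320) = -2995 + 1316 = -1679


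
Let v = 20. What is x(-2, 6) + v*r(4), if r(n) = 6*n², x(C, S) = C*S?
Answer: 1908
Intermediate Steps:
x(-2, 6) + v*r(4) = -2*6 + 20*(6*4²) = -12 + 20*(6*16) = -12 + 20*96 = -12 + 1920 = 1908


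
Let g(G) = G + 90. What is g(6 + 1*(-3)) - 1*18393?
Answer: -18300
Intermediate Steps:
g(G) = 90 + G
g(6 + 1*(-3)) - 1*18393 = (90 + (6 + 1*(-3))) - 1*18393 = (90 + (6 - 3)) - 18393 = (90 + 3) - 18393 = 93 - 18393 = -18300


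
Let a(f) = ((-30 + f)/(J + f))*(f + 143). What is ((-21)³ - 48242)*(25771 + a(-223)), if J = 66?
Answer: -231495979921/157 ≈ -1.4745e+9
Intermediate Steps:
a(f) = (-30 + f)*(143 + f)/(66 + f) (a(f) = ((-30 + f)/(66 + f))*(f + 143) = ((-30 + f)/(66 + f))*(143 + f) = (-30 + f)*(143 + f)/(66 + f))
((-21)³ - 48242)*(25771 + a(-223)) = ((-21)³ - 48242)*(25771 + (-4290 + (-223)² + 113*(-223))/(66 - 223)) = (-9261 - 48242)*(25771 + (-4290 + 49729 - 25199)/(-157)) = -57503*(25771 - 1/157*20240) = -57503*(25771 - 20240/157) = -57503*4025807/157 = -231495979921/157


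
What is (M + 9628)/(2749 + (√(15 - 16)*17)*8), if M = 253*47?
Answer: 59155731/7575497 - 2926584*I/7575497 ≈ 7.8088 - 0.38632*I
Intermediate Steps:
M = 11891
(M + 9628)/(2749 + (√(15 - 16)*17)*8) = (11891 + 9628)/(2749 + (√(15 - 16)*17)*8) = 21519/(2749 + (√(-1)*17)*8) = 21519/(2749 + (I*17)*8) = 21519/(2749 + (17*I)*8) = 21519/(2749 + 136*I) = 21519*((2749 - 136*I)/7575497) = 21519*(2749 - 136*I)/7575497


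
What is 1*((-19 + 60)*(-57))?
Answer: -2337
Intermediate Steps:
1*((-19 + 60)*(-57)) = 1*(41*(-57)) = 1*(-2337) = -2337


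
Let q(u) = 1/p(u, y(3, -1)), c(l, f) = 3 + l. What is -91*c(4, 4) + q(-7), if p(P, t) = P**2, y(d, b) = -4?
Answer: -31212/49 ≈ -636.98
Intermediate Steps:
q(u) = u**(-2) (q(u) = 1/(u**2) = u**(-2))
-91*c(4, 4) + q(-7) = -91*(3 + 4) + (-7)**(-2) = -91*7 + 1/49 = -637 + 1/49 = -31212/49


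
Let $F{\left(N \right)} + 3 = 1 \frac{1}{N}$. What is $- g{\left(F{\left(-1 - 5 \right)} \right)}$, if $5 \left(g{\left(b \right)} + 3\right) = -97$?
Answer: $\frac{112}{5} \approx 22.4$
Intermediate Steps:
$F{\left(N \right)} = -3 + \frac{1}{N}$ ($F{\left(N \right)} = -3 + 1 \frac{1}{N} = -3 + \frac{1}{N}$)
$g{\left(b \right)} = - \frac{112}{5}$ ($g{\left(b \right)} = -3 + \frac{1}{5} \left(-97\right) = -3 - \frac{97}{5} = - \frac{112}{5}$)
$- g{\left(F{\left(-1 - 5 \right)} \right)} = \left(-1\right) \left(- \frac{112}{5}\right) = \frac{112}{5}$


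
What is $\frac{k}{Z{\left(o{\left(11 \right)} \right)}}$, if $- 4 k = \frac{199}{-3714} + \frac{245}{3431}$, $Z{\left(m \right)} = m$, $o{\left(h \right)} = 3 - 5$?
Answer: $\frac{227161}{101941872} \approx 0.0022283$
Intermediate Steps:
$o{\left(h \right)} = -2$
$k = - \frac{227161}{50970936}$ ($k = - \frac{\frac{199}{-3714} + \frac{245}{3431}}{4} = - \frac{199 \left(- \frac{1}{3714}\right) + 245 \cdot \frac{1}{3431}}{4} = - \frac{- \frac{199}{3714} + \frac{245}{3431}}{4} = \left(- \frac{1}{4}\right) \frac{227161}{12742734} = - \frac{227161}{50970936} \approx -0.0044567$)
$\frac{k}{Z{\left(o{\left(11 \right)} \right)}} = - \frac{227161}{50970936 \left(-2\right)} = \left(- \frac{227161}{50970936}\right) \left(- \frac{1}{2}\right) = \frac{227161}{101941872}$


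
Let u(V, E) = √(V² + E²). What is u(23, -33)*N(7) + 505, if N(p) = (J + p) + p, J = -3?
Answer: 505 + 11*√1618 ≈ 947.47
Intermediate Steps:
u(V, E) = √(E² + V²)
N(p) = -3 + 2*p (N(p) = (-3 + p) + p = -3 + 2*p)
u(23, -33)*N(7) + 505 = √((-33)² + 23²)*(-3 + 2*7) + 505 = √(1089 + 529)*(-3 + 14) + 505 = √1618*11 + 505 = 11*√1618 + 505 = 505 + 11*√1618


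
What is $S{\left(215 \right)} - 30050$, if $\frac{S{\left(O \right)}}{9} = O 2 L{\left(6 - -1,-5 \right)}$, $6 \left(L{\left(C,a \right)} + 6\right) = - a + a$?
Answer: $-53270$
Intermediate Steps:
$L{\left(C,a \right)} = -6$ ($L{\left(C,a \right)} = -6 + \frac{- a + a}{6} = -6 + \frac{1}{6} \cdot 0 = -6 + 0 = -6$)
$S{\left(O \right)} = - 108 O$ ($S{\left(O \right)} = 9 O 2 \left(-6\right) = 9 \cdot 2 O \left(-6\right) = 9 \left(- 12 O\right) = - 108 O$)
$S{\left(215 \right)} - 30050 = \left(-108\right) 215 - 30050 = -23220 - 30050 = -53270$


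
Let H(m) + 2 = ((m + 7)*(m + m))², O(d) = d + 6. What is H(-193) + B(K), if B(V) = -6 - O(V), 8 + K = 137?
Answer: 5154665473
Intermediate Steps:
O(d) = 6 + d
H(m) = -2 + 4*m²*(7 + m)² (H(m) = -2 + ((m + 7)*(m + m))² = -2 + ((7 + m)*(2*m))² = -2 + (2*m*(7 + m))² = -2 + 4*m²*(7 + m)²)
K = 129 (K = -8 + 137 = 129)
B(V) = -12 - V (B(V) = -6 - (6 + V) = -6 + (-6 - V) = -12 - V)
H(-193) + B(K) = (-2 + 4*(-193)²*(7 - 193)²) + (-12 - 1*129) = (-2 + 4*37249*(-186)²) + (-12 - 129) = (-2 + 4*37249*34596) - 141 = (-2 + 5154665616) - 141 = 5154665614 - 141 = 5154665473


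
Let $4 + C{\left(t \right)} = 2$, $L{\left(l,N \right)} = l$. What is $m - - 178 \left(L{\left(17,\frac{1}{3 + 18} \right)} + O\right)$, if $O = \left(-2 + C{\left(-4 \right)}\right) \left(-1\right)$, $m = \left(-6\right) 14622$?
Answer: $-83994$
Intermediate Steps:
$m = -87732$
$C{\left(t \right)} = -2$ ($C{\left(t \right)} = -4 + 2 = -2$)
$O = 4$ ($O = \left(-2 - 2\right) \left(-1\right) = \left(-4\right) \left(-1\right) = 4$)
$m - - 178 \left(L{\left(17,\frac{1}{3 + 18} \right)} + O\right) = -87732 - - 178 \left(17 + 4\right) = -87732 - \left(-178\right) 21 = -87732 - -3738 = -87732 + 3738 = -83994$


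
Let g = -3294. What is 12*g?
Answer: -39528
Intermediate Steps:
12*g = 12*(-3294) = -39528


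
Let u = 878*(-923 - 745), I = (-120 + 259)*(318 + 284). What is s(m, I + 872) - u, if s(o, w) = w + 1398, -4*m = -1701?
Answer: 1550452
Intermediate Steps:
I = 83678 (I = 139*602 = 83678)
u = -1464504 (u = 878*(-1668) = -1464504)
m = 1701/4 (m = -¼*(-1701) = 1701/4 ≈ 425.25)
s(o, w) = 1398 + w
s(m, I + 872) - u = (1398 + (83678 + 872)) - 1*(-1464504) = (1398 + 84550) + 1464504 = 85948 + 1464504 = 1550452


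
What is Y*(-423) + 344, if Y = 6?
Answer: -2194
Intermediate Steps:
Y*(-423) + 344 = 6*(-423) + 344 = -2538 + 344 = -2194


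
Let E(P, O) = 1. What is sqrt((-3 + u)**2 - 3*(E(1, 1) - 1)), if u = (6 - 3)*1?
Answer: 0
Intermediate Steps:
u = 3 (u = 3*1 = 3)
sqrt((-3 + u)**2 - 3*(E(1, 1) - 1)) = sqrt((-3 + 3)**2 - 3*(1 - 1)) = sqrt(0**2 - 3*0) = sqrt(0 + 0) = sqrt(0) = 0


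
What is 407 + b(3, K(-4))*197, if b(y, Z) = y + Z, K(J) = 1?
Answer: 1195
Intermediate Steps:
b(y, Z) = Z + y
407 + b(3, K(-4))*197 = 407 + (1 + 3)*197 = 407 + 4*197 = 407 + 788 = 1195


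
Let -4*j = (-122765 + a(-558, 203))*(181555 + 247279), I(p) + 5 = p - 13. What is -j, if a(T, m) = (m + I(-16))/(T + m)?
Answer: -4672333401624/355 ≈ -1.3161e+10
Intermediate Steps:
I(p) = -18 + p (I(p) = -5 + (p - 13) = -5 + (-13 + p) = -18 + p)
a(T, m) = (-34 + m)/(T + m) (a(T, m) = (m + (-18 - 16))/(T + m) = (m - 34)/(T + m) = (-34 + m)/(T + m))
j = 4672333401624/355 (j = -(-122765 + (-34 + 203)/(-558 + 203))*(181555 + 247279)/4 = -(-122765 + 169/(-355))*428834/4 = -(-122765 - 1/355*169)*428834/4 = -(-122765 - 169/355)*428834/4 = -(-10895436)*428834/355 = -¼*(-18689333606496/355) = 4672333401624/355 ≈ 1.3161e+10)
-j = -1*4672333401624/355 = -4672333401624/355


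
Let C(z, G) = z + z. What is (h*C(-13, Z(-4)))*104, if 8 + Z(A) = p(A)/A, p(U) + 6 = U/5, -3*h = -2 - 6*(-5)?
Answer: 75712/3 ≈ 25237.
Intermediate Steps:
h = -28/3 (h = -(-2 - 6*(-5))/3 = -(-2 + 30)/3 = -⅓*28 = -28/3 ≈ -9.3333)
p(U) = -6 + U/5
Z(A) = -8 + (-6 + A/5)/A
C(z, G) = 2*z
(h*C(-13, Z(-4)))*104 = -56*(-13)/3*104 = -28/3*(-26)*104 = (728/3)*104 = 75712/3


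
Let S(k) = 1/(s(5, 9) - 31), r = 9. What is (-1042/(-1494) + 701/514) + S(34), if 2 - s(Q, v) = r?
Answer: 7422700/3647601 ≈ 2.0350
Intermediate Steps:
s(Q, v) = -7 (s(Q, v) = 2 - 1*9 = 2 - 9 = -7)
S(k) = -1/38 (S(k) = 1/(-7 - 31) = 1/(-38) = -1/38)
(-1042/(-1494) + 701/514) + S(34) = (-1042/(-1494) + 701/514) - 1/38 = (-1042*(-1/1494) + 701*(1/514)) - 1/38 = (521/747 + 701/514) - 1/38 = 791441/383958 - 1/38 = 7422700/3647601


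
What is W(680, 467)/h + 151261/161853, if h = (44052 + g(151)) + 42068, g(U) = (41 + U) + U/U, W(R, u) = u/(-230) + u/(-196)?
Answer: 98087140846819/104961401824020 ≈ 0.93451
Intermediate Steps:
W(R, u) = -213*u/22540 (W(R, u) = u*(-1/230) + u*(-1/196) = -u/230 - u/196 = -213*u/22540)
g(U) = 42 + U (g(U) = (41 + U) + 1 = 42 + U)
h = 86313 (h = (44052 + (42 + 151)) + 42068 = (44052 + 193) + 42068 = 44245 + 42068 = 86313)
W(680, 467)/h + 151261/161853 = -213/22540*467/86313 + 151261/161853 = -99471/22540*1/86313 + 151261*(1/161853) = -33157/648498340 + 151261/161853 = 98087140846819/104961401824020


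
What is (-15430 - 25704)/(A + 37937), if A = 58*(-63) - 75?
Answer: -20567/17104 ≈ -1.2025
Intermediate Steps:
A = -3729 (A = -3654 - 75 = -3729)
(-15430 - 25704)/(A + 37937) = (-15430 - 25704)/(-3729 + 37937) = -41134/34208 = -41134*1/34208 = -20567/17104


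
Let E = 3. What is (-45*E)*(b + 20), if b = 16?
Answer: -4860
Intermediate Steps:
(-45*E)*(b + 20) = (-45*3)*(16 + 20) = -135*36 = -4860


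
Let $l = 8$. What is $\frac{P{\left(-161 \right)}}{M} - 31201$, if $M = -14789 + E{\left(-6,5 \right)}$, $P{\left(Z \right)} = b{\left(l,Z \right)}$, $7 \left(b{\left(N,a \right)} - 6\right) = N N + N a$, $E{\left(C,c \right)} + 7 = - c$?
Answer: $- \frac{3232640825}{103607} \approx -31201.0$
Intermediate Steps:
$E{\left(C,c \right)} = -7 - c$
$b{\left(N,a \right)} = 6 + \frac{N^{2}}{7} + \frac{N a}{7}$ ($b{\left(N,a \right)} = 6 + \frac{N N + N a}{7} = 6 + \frac{N^{2} + N a}{7} = 6 + \left(\frac{N^{2}}{7} + \frac{N a}{7}\right) = 6 + \frac{N^{2}}{7} + \frac{N a}{7}$)
$P{\left(Z \right)} = \frac{106}{7} + \frac{8 Z}{7}$ ($P{\left(Z \right)} = 6 + \frac{8^{2}}{7} + \frac{1}{7} \cdot 8 Z = 6 + \frac{1}{7} \cdot 64 + \frac{8 Z}{7} = 6 + \frac{64}{7} + \frac{8 Z}{7} = \frac{106}{7} + \frac{8 Z}{7}$)
$M = -14801$ ($M = -14789 - 12 = -14801$)
$\frac{P{\left(-161 \right)}}{M} - 31201 = \frac{\frac{106}{7} + \frac{8}{7} \left(-161\right)}{-14801} - 31201 = \left(\frac{106}{7} - 184\right) \left(- \frac{1}{14801}\right) - 31201 = \left(- \frac{1182}{7}\right) \left(- \frac{1}{14801}\right) - 31201 = \frac{1182}{103607} - 31201 = - \frac{3232640825}{103607}$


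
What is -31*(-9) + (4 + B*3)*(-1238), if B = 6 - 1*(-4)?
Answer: -41813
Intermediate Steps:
B = 10 (B = 6 + 4 = 10)
-31*(-9) + (4 + B*3)*(-1238) = -31*(-9) + (4 + 10*3)*(-1238) = 279 + (4 + 30)*(-1238) = 279 + 34*(-1238) = 279 - 42092 = -41813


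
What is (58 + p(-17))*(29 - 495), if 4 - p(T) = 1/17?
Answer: -490698/17 ≈ -28865.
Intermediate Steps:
p(T) = 67/17 (p(T) = 4 - 1/17 = 67/17)
(58 + p(-17))*(29 - 495) = (58 + 67/17)*(29 - 495) = (1053/17)*(-466) = -490698/17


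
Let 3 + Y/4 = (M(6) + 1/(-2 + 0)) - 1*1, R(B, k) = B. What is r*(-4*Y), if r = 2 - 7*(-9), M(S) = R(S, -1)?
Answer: -1560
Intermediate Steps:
M(S) = S
r = 65 (r = 2 + 63 = 65)
Y = 6 (Y = -12 + 4*((6 + 1/(-2 + 0)) - 1*1) = -12 + 4*((6 + 1/(-2)) - 1) = -12 + 4*((6 - ½) - 1) = -12 + 4*(11/2 - 1) = -12 + 4*(9/2) = -12 + 18 = 6)
r*(-4*Y) = 65*(-4*6) = 65*(-24) = -1560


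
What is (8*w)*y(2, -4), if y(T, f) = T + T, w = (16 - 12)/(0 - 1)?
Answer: -128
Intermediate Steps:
w = -4 (w = 4/(-1) = 4*(-1) = -4)
y(T, f) = 2*T
(8*w)*y(2, -4) = (8*(-4))*(2*2) = -32*4 = -128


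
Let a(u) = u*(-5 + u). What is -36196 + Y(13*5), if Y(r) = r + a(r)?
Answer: -32231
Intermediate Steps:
Y(r) = r + r*(-5 + r)
-36196 + Y(13*5) = -36196 + (13*5)*(-4 + 13*5) = -36196 + 65*(-4 + 65) = -36196 + 65*61 = -36196 + 3965 = -32231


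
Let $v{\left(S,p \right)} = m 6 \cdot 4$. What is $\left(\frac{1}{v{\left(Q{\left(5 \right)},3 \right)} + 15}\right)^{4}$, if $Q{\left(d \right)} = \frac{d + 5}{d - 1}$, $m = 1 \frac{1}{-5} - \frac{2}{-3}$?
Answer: $\frac{625}{294499921} \approx 2.1222 \cdot 10^{-6}$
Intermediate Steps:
$m = \frac{7}{15}$ ($m = 1 \left(- \frac{1}{5}\right) - - \frac{2}{3} = - \frac{1}{5} + \frac{2}{3} = \frac{7}{15} \approx 0.46667$)
$Q{\left(d \right)} = \frac{5 + d}{-1 + d}$
$v{\left(S,p \right)} = \frac{56}{5}$ ($v{\left(S,p \right)} = \frac{7}{15} \cdot 6 \cdot 4 = \frac{14}{5} \cdot 4 = \frac{56}{5}$)
$\left(\frac{1}{v{\left(Q{\left(5 \right)},3 \right)} + 15}\right)^{4} = \left(\frac{1}{\frac{56}{5} + 15}\right)^{4} = \left(\frac{1}{\frac{131}{5}}\right)^{4} = \left(\frac{5}{131}\right)^{4} = \frac{625}{294499921}$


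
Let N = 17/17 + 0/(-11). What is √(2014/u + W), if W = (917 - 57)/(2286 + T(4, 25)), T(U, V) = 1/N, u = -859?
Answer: I*√7597395251174/1964533 ≈ 1.403*I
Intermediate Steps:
N = 1 (N = 17*(1/17) + 0*(-1/11) = 1 + 0 = 1)
T(U, V) = 1 (T(U, V) = 1/1 = 1)
W = 860/2287 (W = (917 - 57)/(2286 + 1) = 860/2287 ≈ 0.37604)
√(2014/u + W) = √(2014/(-859) + 860/2287) = √(2014*(-1/859) + 860/2287) = √(-2014/859 + 860/2287) = √(-3867278/1964533) = I*√7597395251174/1964533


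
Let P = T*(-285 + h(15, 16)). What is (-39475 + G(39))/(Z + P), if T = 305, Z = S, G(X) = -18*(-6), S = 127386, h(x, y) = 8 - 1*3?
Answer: -39367/41986 ≈ -0.93762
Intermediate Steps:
h(x, y) = 5 (h(x, y) = 8 - 3 = 5)
G(X) = 108
Z = 127386
P = -85400 (P = 305*(-285 + 5) = 305*(-280) = -85400)
(-39475 + G(39))/(Z + P) = (-39475 + 108)/(127386 - 85400) = -39367/41986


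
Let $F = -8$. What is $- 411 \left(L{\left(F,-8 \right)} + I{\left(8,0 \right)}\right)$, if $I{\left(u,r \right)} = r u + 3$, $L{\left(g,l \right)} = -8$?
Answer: $2055$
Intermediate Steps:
$I{\left(u,r \right)} = 3 + r u$
$- 411 \left(L{\left(F,-8 \right)} + I{\left(8,0 \right)}\right) = - 411 \left(-8 + \left(3 + 0 \cdot 8\right)\right) = - 411 \left(-8 + \left(3 + 0\right)\right) = - 411 \left(-8 + 3\right) = \left(-411\right) \left(-5\right) = 2055$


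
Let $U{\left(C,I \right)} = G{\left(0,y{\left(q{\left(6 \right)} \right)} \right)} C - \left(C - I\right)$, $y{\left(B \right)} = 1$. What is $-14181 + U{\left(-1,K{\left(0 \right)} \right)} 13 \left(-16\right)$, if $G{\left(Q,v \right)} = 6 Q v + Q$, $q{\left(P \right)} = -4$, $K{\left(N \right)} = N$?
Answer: $-14389$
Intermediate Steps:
$G{\left(Q,v \right)} = Q + 6 Q v$ ($G{\left(Q,v \right)} = 6 Q v + Q = Q + 6 Q v$)
$U{\left(C,I \right)} = I - C$ ($U{\left(C,I \right)} = 0 \left(1 + 6 \cdot 1\right) C - \left(C - I\right) = 0 \left(1 + 6\right) C - \left(C - I\right) = 0 \cdot 7 C - \left(C - I\right) = 0 C - \left(C - I\right) = 0 - \left(C - I\right) = I - C$)
$-14181 + U{\left(-1,K{\left(0 \right)} \right)} 13 \left(-16\right) = -14181 + \left(0 - -1\right) 13 \left(-16\right) = -14181 + \left(0 + 1\right) 13 \left(-16\right) = -14181 + 1 \cdot 13 \left(-16\right) = -14181 + 13 \left(-16\right) = -14181 - 208 = -14389$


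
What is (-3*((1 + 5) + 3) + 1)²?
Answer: 676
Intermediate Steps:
(-3*((1 + 5) + 3) + 1)² = (-3*(6 + 3) + 1)² = (-3*9 + 1)² = (-27 + 1)² = (-26)² = 676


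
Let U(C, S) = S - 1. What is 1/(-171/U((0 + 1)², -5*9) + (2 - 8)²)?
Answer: 46/1827 ≈ 0.025178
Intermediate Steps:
U(C, S) = -1 + S
1/(-171/U((0 + 1)², -5*9) + (2 - 8)²) = 1/(-171/(-1 - 5*9) + (2 - 8)²) = 1/(-171/(-1 - 45) + (-6)²) = 1/(-171/(-46) + 36) = 1/(-171*(-1/46) + 36) = 1/(171/46 + 36) = 1/(1827/46) = 46/1827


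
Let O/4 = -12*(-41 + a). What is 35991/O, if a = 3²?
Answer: 11997/512 ≈ 23.432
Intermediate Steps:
a = 9
O = 1536 (O = 4*(-12*(-41 + 9)) = 4*(-12*(-32)) = 4*384 = 1536)
35991/O = 35991/1536 = 35991*(1/1536) = 11997/512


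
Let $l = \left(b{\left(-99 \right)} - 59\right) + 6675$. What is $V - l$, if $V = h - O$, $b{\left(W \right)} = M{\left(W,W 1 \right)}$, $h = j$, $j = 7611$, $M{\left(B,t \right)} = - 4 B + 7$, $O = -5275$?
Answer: $5867$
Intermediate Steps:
$M{\left(B,t \right)} = 7 - 4 B$
$h = 7611$
$b{\left(W \right)} = 7 - 4 W$
$V = 12886$ ($V = 7611 - -5275 = 7611 + 5275 = 12886$)
$l = 7019$ ($l = \left(\left(7 - -396\right) - 59\right) + 6675 = \left(\left(7 + 396\right) - 59\right) + 6675 = \left(403 - 59\right) + 6675 = 344 + 6675 = 7019$)
$V - l = 12886 - 7019 = 5867$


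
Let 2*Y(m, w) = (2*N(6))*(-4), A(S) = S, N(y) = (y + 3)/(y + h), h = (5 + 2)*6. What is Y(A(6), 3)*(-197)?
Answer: 591/4 ≈ 147.75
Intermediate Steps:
h = 42 (h = 7*6 = 42)
N(y) = (3 + y)/(42 + y) (N(y) = (y + 3)/(y + 42) = (3 + y)/(42 + y))
Y(m, w) = -¾ (Y(m, w) = ((2*((3 + 6)/(42 + 6)))*(-4))/2 = ((2*(9/48))*(-4))/2 = ((2*((1/48)*9))*(-4))/2 = ((2*(3/16))*(-4))/2 = ((3/8)*(-4))/2 = (½)*(-3/2) = -¾)
Y(A(6), 3)*(-197) = -¾*(-197) = 591/4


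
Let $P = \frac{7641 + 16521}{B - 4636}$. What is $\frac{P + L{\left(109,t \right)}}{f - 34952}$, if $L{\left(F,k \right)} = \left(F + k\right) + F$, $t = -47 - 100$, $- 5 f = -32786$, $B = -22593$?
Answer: $- \frac{9545485}{3865810046} \approx -0.0024692$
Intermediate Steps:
$f = \frac{32786}{5}$ ($f = \left(- \frac{1}{5}\right) \left(-32786\right) = \frac{32786}{5} \approx 6557.2$)
$t = -147$
$P = - \frac{24162}{27229}$ ($P = \frac{7641 + 16521}{-22593 - 4636} = \frac{24162}{-27229} = 24162 \left(- \frac{1}{27229}\right) = - \frac{24162}{27229} \approx -0.88736$)
$L{\left(F,k \right)} = k + 2 F$
$\frac{P + L{\left(109,t \right)}}{f - 34952} = \frac{- \frac{24162}{27229} + \left(-147 + 2 \cdot 109\right)}{\frac{32786}{5} - 34952} = \frac{- \frac{24162}{27229} + \left(-147 + 218\right)}{- \frac{141974}{5}} = \left(- \frac{24162}{27229} + 71\right) \left(- \frac{5}{141974}\right) = \frac{1909097}{27229} \left(- \frac{5}{141974}\right) = - \frac{9545485}{3865810046}$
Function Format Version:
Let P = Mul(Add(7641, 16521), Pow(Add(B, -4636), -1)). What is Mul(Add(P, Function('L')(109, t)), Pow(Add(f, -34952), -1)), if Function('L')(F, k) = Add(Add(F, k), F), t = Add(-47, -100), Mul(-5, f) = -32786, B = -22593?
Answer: Rational(-9545485, 3865810046) ≈ -0.0024692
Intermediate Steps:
f = Rational(32786, 5) (f = Mul(Rational(-1, 5), -32786) = Rational(32786, 5) ≈ 6557.2)
t = -147
P = Rational(-24162, 27229) (P = Mul(Add(7641, 16521), Pow(Add(-22593, -4636), -1)) = Mul(24162, Pow(-27229, -1)) = Mul(24162, Rational(-1, 27229)) = Rational(-24162, 27229) ≈ -0.88736)
Function('L')(F, k) = Add(k, Mul(2, F))
Mul(Add(P, Function('L')(109, t)), Pow(Add(f, -34952), -1)) = Mul(Add(Rational(-24162, 27229), Add(-147, Mul(2, 109))), Pow(Add(Rational(32786, 5), -34952), -1)) = Mul(Add(Rational(-24162, 27229), Add(-147, 218)), Pow(Rational(-141974, 5), -1)) = Mul(Add(Rational(-24162, 27229), 71), Rational(-5, 141974)) = Mul(Rational(1909097, 27229), Rational(-5, 141974)) = Rational(-9545485, 3865810046)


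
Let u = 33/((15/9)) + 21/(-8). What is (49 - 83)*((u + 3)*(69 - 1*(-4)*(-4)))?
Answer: -727107/20 ≈ -36355.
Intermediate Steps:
u = 687/40 (u = 33/((15*(⅑))) + 21*(-⅛) = 33/(5/3) - 21/8 = 33*(⅗) - 21/8 = 99/5 - 21/8 = 687/40 ≈ 17.175)
(49 - 83)*((u + 3)*(69 - 1*(-4)*(-4))) = (49 - 83)*((687/40 + 3)*(69 - 1*(-4)*(-4))) = -13719*(69 + 4*(-4))/20 = -13719*(69 - 16)/20 = -13719*53/20 = -34*42771/40 = -727107/20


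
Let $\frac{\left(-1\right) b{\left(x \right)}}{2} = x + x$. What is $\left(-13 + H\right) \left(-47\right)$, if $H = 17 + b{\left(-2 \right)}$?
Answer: $-564$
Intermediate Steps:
$b{\left(x \right)} = - 4 x$ ($b{\left(x \right)} = - 2 \left(x + x\right) = - 2 \cdot 2 x = - 4 x$)
$H = 25$ ($H = 17 - -8 = 17 + 8 = 25$)
$\left(-13 + H\right) \left(-47\right) = \left(-13 + 25\right) \left(-47\right) = 12 \left(-47\right) = -564$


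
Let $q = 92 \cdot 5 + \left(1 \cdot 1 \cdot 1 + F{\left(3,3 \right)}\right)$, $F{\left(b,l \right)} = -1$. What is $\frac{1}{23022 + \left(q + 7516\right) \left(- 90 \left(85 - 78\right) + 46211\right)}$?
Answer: $\frac{1}{363577078} \approx 2.7504 \cdot 10^{-9}$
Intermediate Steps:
$q = 460$ ($q = 92 \cdot 5 - \left(1 - 1 \cdot 1\right) = 460 + \left(1 \cdot 1 - 1\right) = 460 + \left(1 - 1\right) = 460 + 0 = 460$)
$\frac{1}{23022 + \left(q + 7516\right) \left(- 90 \left(85 - 78\right) + 46211\right)} = \frac{1}{23022 + \left(460 + 7516\right) \left(- 90 \left(85 - 78\right) + 46211\right)} = \frac{1}{23022 + 7976 \left(\left(-90\right) 7 + 46211\right)} = \frac{1}{23022 + 7976 \left(-630 + 46211\right)} = \frac{1}{23022 + 7976 \cdot 45581} = \frac{1}{23022 + 363554056} = \frac{1}{363577078}$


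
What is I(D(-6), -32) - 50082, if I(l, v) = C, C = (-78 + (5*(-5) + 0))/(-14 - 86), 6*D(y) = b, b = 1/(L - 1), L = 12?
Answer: -5008097/100 ≈ -50081.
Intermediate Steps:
b = 1/11 (b = 1/(12 - 1) = 1/11 ≈ 0.090909)
D(y) = 1/66 (D(y) = (1/6)*(1/11) = 1/66)
C = 103/100 (C = (-78 + (-25 + 0))/(-100) = (-78 - 25)*(-1/100) = -103*(-1/100) = 103/100 ≈ 1.0300)
I(l, v) = 103/100
I(D(-6), -32) - 50082 = 103/100 - 50082 = -5008097/100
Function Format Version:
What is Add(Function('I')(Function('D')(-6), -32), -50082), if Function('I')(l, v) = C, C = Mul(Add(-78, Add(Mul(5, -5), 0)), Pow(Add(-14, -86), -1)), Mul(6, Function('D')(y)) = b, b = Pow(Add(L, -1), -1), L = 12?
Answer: Rational(-5008097, 100) ≈ -50081.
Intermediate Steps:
b = Rational(1, 11) (b = Pow(Add(12, -1), -1) = Pow(11, -1) = Rational(1, 11) ≈ 0.090909)
Function('D')(y) = Rational(1, 66) (Function('D')(y) = Mul(Rational(1, 6), Rational(1, 11)) = Rational(1, 66))
C = Rational(103, 100) (C = Mul(Add(-78, Add(-25, 0)), Pow(-100, -1)) = Mul(Add(-78, -25), Rational(-1, 100)) = Mul(-103, Rational(-1, 100)) = Rational(103, 100) ≈ 1.0300)
Function('I')(l, v) = Rational(103, 100)
Add(Function('I')(Function('D')(-6), -32), -50082) = Add(Rational(103, 100), -50082) = Rational(-5008097, 100)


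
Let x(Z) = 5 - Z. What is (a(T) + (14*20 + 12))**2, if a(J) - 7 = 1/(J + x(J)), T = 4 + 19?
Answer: 2238016/25 ≈ 89521.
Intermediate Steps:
T = 23
a(J) = 36/5 (a(J) = 7 + 1/(J + (5 - J)) = 7 + 1/5 = 36/5)
(a(T) + (14*20 + 12))**2 = (36/5 + (14*20 + 12))**2 = (36/5 + (280 + 12))**2 = (36/5 + 292)**2 = (1496/5)**2 = 2238016/25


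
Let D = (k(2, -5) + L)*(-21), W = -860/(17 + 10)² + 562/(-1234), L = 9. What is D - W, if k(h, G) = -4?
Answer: -46492796/449793 ≈ -103.36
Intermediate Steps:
W = -735469/449793 (W = -860/(27²) + 562*(-1/1234) = -860/729 - 281/617 = -735469/449793 ≈ -1.6351)
D = -105 (D = (-4 + 9)*(-21) = 5*(-21) = -105)
D - W = -105 - 1*(-735469/449793) = -105 + 735469/449793 = -46492796/449793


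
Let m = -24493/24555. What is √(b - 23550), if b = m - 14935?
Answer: 2*I*√5801264041935/24555 ≈ 196.18*I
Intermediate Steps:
m = -24493/24555 (m = -24493*1/24555 = -24493/24555 ≈ -0.99747)
b = -366753418/24555 (b = -24493/24555 - 14935 = -366753418/24555 ≈ -14936.)
√(b - 23550) = √(-366753418/24555 - 23550) = √(-945023668/24555) = 2*I*√5801264041935/24555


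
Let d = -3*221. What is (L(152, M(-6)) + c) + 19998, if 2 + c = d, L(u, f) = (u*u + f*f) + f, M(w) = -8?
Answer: 42493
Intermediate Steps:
L(u, f) = f + f² + u² (L(u, f) = (u² + f²) + f = (f² + u²) + f = f + f² + u²)
d = -663
c = -665 (c = -2 - 663 = -665)
(L(152, M(-6)) + c) + 19998 = ((-8 + (-8)² + 152²) - 665) + 19998 = ((-8 + 64 + 23104) - 665) + 19998 = (23160 - 665) + 19998 = 22495 + 19998 = 42493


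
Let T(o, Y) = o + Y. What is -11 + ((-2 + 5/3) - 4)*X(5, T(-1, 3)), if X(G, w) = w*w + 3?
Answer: -124/3 ≈ -41.333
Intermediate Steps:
T(o, Y) = Y + o
X(G, w) = 3 + w**2 (X(G, w) = w**2 + 3 = 3 + w**2)
-11 + ((-2 + 5/3) - 4)*X(5, T(-1, 3)) = -11 + ((-2 + 5/3) - 4)*(3 + (3 - 1)**2) = -11 + ((-2 + 5*(1/3)) - 4)*(3 + 2**2) = -11 + ((-2 + 5/3) - 4)*(3 + 4) = -11 + (-1/3 - 4)*7 = -11 - 13/3*7 = -11 - 91/3 = -124/3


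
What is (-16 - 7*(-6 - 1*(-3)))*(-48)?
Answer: -240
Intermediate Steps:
(-16 - 7*(-6 - 1*(-3)))*(-48) = (-16 - 7*(-6 + 3))*(-48) = (-16 - 7*(-3))*(-48) = (-16 + 21)*(-48) = 5*(-48) = -240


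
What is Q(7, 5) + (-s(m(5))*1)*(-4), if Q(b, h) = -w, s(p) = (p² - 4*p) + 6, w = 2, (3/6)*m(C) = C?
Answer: 262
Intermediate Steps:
m(C) = 2*C
s(p) = 6 + p² - 4*p
Q(b, h) = -2 (Q(b, h) = -1*2 = -2)
Q(7, 5) + (-s(m(5))*1)*(-4) = -2 + (-(6 + (2*5)² - 8*5)*1)*(-4) = -2 + (-(6 + 10² - 4*10)*1)*(-4) = -2 + (-(6 + 100 - 40)*1)*(-4) = -2 + (-1*66*1)*(-4) = -2 - 66*1*(-4) = -2 - 66*(-4) = -2 + 264 = 262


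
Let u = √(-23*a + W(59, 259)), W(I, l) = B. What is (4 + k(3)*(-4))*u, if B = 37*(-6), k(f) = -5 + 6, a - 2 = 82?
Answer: 0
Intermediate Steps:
a = 84 (a = 2 + 82 = 84)
k(f) = 1
B = -222
W(I, l) = -222
u = I*√2154 (u = √(-23*84 - 222) = √(-1932 - 222) = √(-2154) = I*√2154 ≈ 46.411*I)
(4 + k(3)*(-4))*u = (4 + 1*(-4))*(I*√2154) = (4 - 4)*(I*√2154) = 0*(I*√2154) = 0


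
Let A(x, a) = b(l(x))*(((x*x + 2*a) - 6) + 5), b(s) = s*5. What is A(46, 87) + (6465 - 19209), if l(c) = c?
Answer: 513726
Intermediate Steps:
b(s) = 5*s
A(x, a) = 5*x*(-1 + x² + 2*a) (A(x, a) = (5*x)*(((x*x + 2*a) - 6) + 5) = (5*x)*(((x² + 2*a) - 6) + 5) = (5*x)*((-6 + x² + 2*a) + 5) = (5*x)*(-1 + x² + 2*a) = 5*x*(-1 + x² + 2*a))
A(46, 87) + (6465 - 19209) = 5*46*(-1 + 46² + 2*87) + (6465 - 19209) = 5*46*(-1 + 2116 + 174) - 12744 = 5*46*2289 - 12744 = 526470 - 12744 = 513726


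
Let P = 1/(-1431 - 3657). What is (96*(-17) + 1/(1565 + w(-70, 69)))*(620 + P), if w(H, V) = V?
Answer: -8412221476033/8313792 ≈ -1.0118e+6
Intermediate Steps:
P = -1/5088 (P = 1/(-5088) = -1/5088 ≈ -0.00019654)
(96*(-17) + 1/(1565 + w(-70, 69)))*(620 + P) = (96*(-17) + 1/(1565 + 69))*(620 - 1/5088) = (-1632 + 1/1634)*(3154559/5088) = -2666687/1634*3154559/5088 = -8412221476033/8313792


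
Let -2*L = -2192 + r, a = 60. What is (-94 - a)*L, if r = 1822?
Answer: -28490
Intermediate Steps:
L = 185 (L = -(-2192 + 1822)/2 = -½*(-370) = 185)
(-94 - a)*L = (-94 - 1*60)*185 = (-94 - 60)*185 = -154*185 = -28490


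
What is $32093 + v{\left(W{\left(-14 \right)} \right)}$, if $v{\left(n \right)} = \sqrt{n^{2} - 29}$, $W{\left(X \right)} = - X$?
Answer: $32093 + \sqrt{167} \approx 32106.0$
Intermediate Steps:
$v{\left(n \right)} = \sqrt{-29 + n^{2}}$ ($v{\left(n \right)} = \sqrt{n^{2} - 29} = \sqrt{-29 + n^{2}}$)
$32093 + v{\left(W{\left(-14 \right)} \right)} = 32093 + \sqrt{-29 + \left(\left(-1\right) \left(-14\right)\right)^{2}} = 32093 + \sqrt{-29 + 14^{2}} = 32093 + \sqrt{-29 + 196} = 32093 + \sqrt{167}$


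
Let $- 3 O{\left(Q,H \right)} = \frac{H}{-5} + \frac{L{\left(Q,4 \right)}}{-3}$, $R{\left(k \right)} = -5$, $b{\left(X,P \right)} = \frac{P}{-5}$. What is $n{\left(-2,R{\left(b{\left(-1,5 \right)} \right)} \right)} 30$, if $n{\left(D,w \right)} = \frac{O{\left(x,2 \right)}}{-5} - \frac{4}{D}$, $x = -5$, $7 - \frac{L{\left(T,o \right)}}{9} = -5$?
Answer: $- \frac{64}{5} \approx -12.8$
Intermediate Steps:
$L{\left(T,o \right)} = 108$ ($L{\left(T,o \right)} = 63 - -45 = 63 + 45 = 108$)
$b{\left(X,P \right)} = - \frac{P}{5}$ ($b{\left(X,P \right)} = P \left(- \frac{1}{5}\right) = - \frac{P}{5}$)
$O{\left(Q,H \right)} = 12 + \frac{H}{15}$ ($O{\left(Q,H \right)} = - \frac{\frac{H}{-5} + \frac{108}{-3}}{3} = - \frac{H \left(- \frac{1}{5}\right) + 108 \left(- \frac{1}{3}\right)}{3} = - \frac{- \frac{H}{5} - 36}{3} = - \frac{-36 - \frac{H}{5}}{3} = 12 + \frac{H}{15}$)
$n{\left(D,w \right)} = - \frac{182}{75} - \frac{4}{D}$ ($n{\left(D,w \right)} = \frac{12 + \frac{1}{15} \cdot 2}{-5} - \frac{4}{D} = \left(12 + \frac{2}{15}\right) \left(- \frac{1}{5}\right) - \frac{4}{D} = \frac{182}{15} \left(- \frac{1}{5}\right) - \frac{4}{D} = - \frac{182}{75} - \frac{4}{D}$)
$n{\left(-2,R{\left(b{\left(-1,5 \right)} \right)} \right)} 30 = \left(- \frac{182}{75} - \frac{4}{-2}\right) 30 = \left(- \frac{182}{75} - -2\right) 30 = \left(- \frac{182}{75} + 2\right) 30 = \left(- \frac{32}{75}\right) 30 = - \frac{64}{5}$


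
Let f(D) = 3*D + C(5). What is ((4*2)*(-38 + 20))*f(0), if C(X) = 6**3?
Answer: -31104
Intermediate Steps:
C(X) = 216
f(D) = 216 + 3*D (f(D) = 3*D + 216 = 216 + 3*D)
((4*2)*(-38 + 20))*f(0) = ((4*2)*(-38 + 20))*(216 + 3*0) = (8*(-18))*(216 + 0) = -144*216 = -31104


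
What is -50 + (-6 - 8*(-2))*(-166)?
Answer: -1710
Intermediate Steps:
-50 + (-6 - 8*(-2))*(-166) = -50 + (-6 + 16)*(-166) = -50 + 10*(-166) = -50 - 1660 = -1710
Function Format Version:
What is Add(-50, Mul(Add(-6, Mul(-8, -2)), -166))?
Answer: -1710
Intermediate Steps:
Add(-50, Mul(Add(-6, Mul(-8, -2)), -166)) = Add(-50, Mul(Add(-6, 16), -166)) = Add(-50, Mul(10, -166)) = Add(-50, -1660) = -1710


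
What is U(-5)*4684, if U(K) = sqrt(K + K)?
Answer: 4684*I*sqrt(10) ≈ 14812.0*I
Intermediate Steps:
U(K) = sqrt(2)*sqrt(K) (U(K) = sqrt(2*K) = sqrt(2)*sqrt(K))
U(-5)*4684 = (sqrt(2)*sqrt(-5))*4684 = (sqrt(2)*(I*sqrt(5)))*4684 = (I*sqrt(10))*4684 = 4684*I*sqrt(10)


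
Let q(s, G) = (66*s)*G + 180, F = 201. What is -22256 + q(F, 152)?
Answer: 1994356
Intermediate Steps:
q(s, G) = 180 + 66*G*s (q(s, G) = 66*G*s + 180 = 180 + 66*G*s)
-22256 + q(F, 152) = -22256 + (180 + 66*152*201) = -22256 + (180 + 2016432) = -22256 + 2016612 = 1994356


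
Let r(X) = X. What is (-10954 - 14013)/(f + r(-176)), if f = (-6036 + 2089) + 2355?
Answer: 24967/1768 ≈ 14.122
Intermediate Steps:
f = -1592 (f = -3947 + 2355 = -1592)
(-10954 - 14013)/(f + r(-176)) = (-10954 - 14013)/(-1592 - 176) = -24967/(-1768) = -24967*(-1/1768) = 24967/1768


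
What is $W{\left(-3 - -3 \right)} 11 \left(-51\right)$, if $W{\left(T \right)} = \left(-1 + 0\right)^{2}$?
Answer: $-561$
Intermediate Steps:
$W{\left(T \right)} = 1$ ($W{\left(T \right)} = \left(-1\right)^{2} = 1$)
$W{\left(-3 - -3 \right)} 11 \left(-51\right) = 1 \cdot 11 \left(-51\right) = 1 \left(-561\right) = -561$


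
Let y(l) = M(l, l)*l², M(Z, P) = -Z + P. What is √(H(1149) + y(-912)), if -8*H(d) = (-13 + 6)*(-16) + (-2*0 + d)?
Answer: I*√2522/4 ≈ 12.555*I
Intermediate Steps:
M(Z, P) = P - Z
y(l) = 0 (y(l) = (l - l)*l² = 0*l² = 0)
H(d) = -14 - d/8 (H(d) = -((-13 + 6)*(-16) + (-2*0 + d))/8 = -(-7*(-16) + (0 + d))/8 = -(112 + d)/8 = -14 - d/8)
√(H(1149) + y(-912)) = √((-14 - ⅛*1149) + 0) = √((-14 - 1149/8) + 0) = √(-1261/8 + 0) = √(-1261/8) = I*√2522/4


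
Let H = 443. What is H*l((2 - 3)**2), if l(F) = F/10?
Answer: 443/10 ≈ 44.300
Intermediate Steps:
l(F) = F/10 (l(F) = F*(1/10) = F/10)
H*l((2 - 3)**2) = 443*((2 - 3)**2/10) = 443*((1/10)*(-1)**2) = 443*((1/10)*1) = 443*(1/10) = 443/10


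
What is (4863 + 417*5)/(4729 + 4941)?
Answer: 3474/4835 ≈ 0.71851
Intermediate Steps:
(4863 + 417*5)/(4729 + 4941) = (4863 + 2085)/9670 = 6948*(1/9670) = 3474/4835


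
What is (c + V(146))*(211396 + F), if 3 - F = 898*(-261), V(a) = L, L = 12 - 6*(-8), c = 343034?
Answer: 152943414038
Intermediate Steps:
L = 60 (L = 12 + 48 = 60)
V(a) = 60
F = 234381 (F = 3 - 898*(-261) = 3 - 1*(-234378) = 3 + 234378 = 234381)
(c + V(146))*(211396 + F) = (343034 + 60)*(211396 + 234381) = 343094*445777 = 152943414038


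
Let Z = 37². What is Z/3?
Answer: 1369/3 ≈ 456.33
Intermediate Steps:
Z = 1369
Z/3 = 1369/3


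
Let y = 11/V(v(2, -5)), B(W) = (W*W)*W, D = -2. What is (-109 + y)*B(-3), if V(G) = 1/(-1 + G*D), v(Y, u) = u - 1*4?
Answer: -2106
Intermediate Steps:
v(Y, u) = -4 + u (v(Y, u) = u - 4 = -4 + u)
V(G) = 1/(-1 - 2*G) (V(G) = 1/(-1 + G*(-2)) = 1/(-1 - 2*G))
B(W) = W**3 (B(W) = W**2*W = W**3)
y = 187 (y = 11/((-1/(1 + 2*(-4 - 5)))) = 11/((-1/(1 + 2*(-9)))) = 11/((-1/(1 - 18))) = 11/((-1/(-17))) = 11/((-1*(-1/17))) = 11/(1/17) = 11*17 = 187)
(-109 + y)*B(-3) = (-109 + 187)*(-3)**3 = 78*(-27) = -2106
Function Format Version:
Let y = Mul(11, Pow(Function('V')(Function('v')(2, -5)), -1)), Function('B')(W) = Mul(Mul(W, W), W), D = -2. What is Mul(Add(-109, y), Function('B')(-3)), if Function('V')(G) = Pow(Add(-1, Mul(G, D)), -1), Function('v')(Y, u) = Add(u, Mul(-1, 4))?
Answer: -2106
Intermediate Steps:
Function('v')(Y, u) = Add(-4, u) (Function('v')(Y, u) = Add(u, -4) = Add(-4, u))
Function('V')(G) = Pow(Add(-1, Mul(-2, G)), -1) (Function('V')(G) = Pow(Add(-1, Mul(G, -2)), -1) = Pow(Add(-1, Mul(-2, G)), -1))
Function('B')(W) = Pow(W, 3) (Function('B')(W) = Mul(Pow(W, 2), W) = Pow(W, 3))
y = 187 (y = Mul(11, Pow(Mul(-1, Pow(Add(1, Mul(2, Add(-4, -5))), -1)), -1)) = Mul(11, Pow(Mul(-1, Pow(Add(1, Mul(2, -9)), -1)), -1)) = Mul(11, Pow(Mul(-1, Pow(Add(1, -18), -1)), -1)) = Mul(11, Pow(Mul(-1, Pow(-17, -1)), -1)) = Mul(11, Pow(Mul(-1, Rational(-1, 17)), -1)) = Mul(11, Pow(Rational(1, 17), -1)) = Mul(11, 17) = 187)
Mul(Add(-109, y), Function('B')(-3)) = Mul(Add(-109, 187), Pow(-3, 3)) = Mul(78, -27) = -2106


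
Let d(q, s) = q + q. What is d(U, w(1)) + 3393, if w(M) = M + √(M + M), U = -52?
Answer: 3289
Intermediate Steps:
w(M) = M + √2*√M (w(M) = M + √(2*M) = M + √2*√M)
d(q, s) = 2*q
d(U, w(1)) + 3393 = 2*(-52) + 3393 = -104 + 3393 = 3289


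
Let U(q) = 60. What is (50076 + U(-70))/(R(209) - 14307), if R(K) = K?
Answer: -25068/7049 ≈ -3.5562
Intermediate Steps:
(50076 + U(-70))/(R(209) - 14307) = (50076 + 60)/(209 - 14307) = 50136/(-14098) = 50136*(-1/14098) = -25068/7049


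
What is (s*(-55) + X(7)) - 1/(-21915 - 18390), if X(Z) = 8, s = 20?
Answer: -44013059/40305 ≈ -1092.0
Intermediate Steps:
(s*(-55) + X(7)) - 1/(-21915 - 18390) = (20*(-55) + 8) - 1/(-21915 - 18390) = (-1100 + 8) - 1/(-40305) = -1092 - 1*(-1/40305) = -1092 + 1/40305 = -44013059/40305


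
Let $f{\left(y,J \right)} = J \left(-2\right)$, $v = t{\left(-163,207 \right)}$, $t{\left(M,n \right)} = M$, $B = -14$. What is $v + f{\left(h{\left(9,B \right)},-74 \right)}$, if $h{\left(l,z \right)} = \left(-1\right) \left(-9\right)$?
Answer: $-15$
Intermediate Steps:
$h{\left(l,z \right)} = 9$
$v = -163$
$f{\left(y,J \right)} = - 2 J$
$v + f{\left(h{\left(9,B \right)},-74 \right)} = -163 - -148 = -163 + 148 = -15$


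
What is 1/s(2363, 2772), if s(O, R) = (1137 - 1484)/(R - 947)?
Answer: -1825/347 ≈ -5.2594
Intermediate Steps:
s(O, R) = -347/(-947 + R)
1/s(2363, 2772) = 1/(-347/(-947 + 2772)) = 1/(-347/1825) = -1825/347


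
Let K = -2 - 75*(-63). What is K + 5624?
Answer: 10347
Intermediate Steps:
K = 4723 (K = -2 + 4725 = 4723)
K + 5624 = 4723 + 5624 = 10347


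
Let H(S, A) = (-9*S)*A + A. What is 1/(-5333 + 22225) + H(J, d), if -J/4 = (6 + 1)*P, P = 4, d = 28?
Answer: 477232785/16892 ≈ 28252.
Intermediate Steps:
J = -112 (J = -4*(6 + 1)*4 = -28*4 = -4*28 = -112)
H(S, A) = A - 9*A*S (H(S, A) = -9*A*S + A = A - 9*A*S)
1/(-5333 + 22225) + H(J, d) = 1/(-5333 + 22225) + 28*(1 - 9*(-112)) = 1/16892 + 28*(1 + 1008) = 1/16892 + 28*1009 = 1/16892 + 28252 = 477232785/16892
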